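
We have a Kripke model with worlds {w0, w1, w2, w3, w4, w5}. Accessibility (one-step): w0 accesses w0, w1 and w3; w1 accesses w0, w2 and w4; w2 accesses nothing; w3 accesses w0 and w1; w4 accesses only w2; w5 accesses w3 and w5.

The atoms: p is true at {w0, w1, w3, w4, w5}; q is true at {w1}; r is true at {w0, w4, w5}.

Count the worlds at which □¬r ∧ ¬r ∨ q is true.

2

w0: □¬r ∧ ¬r is F, q is F. ✗
w1: □¬r ∧ ¬r is F, q is T. ✓
w2: □¬r ∧ ¬r is T, q is F. ✓
w3: □¬r ∧ ¬r is F, q is F. ✗
w4: □¬r ∧ ¬r is F, q is F. ✗
w5: □¬r ∧ ¬r is F, q is F. ✗
Satisfying worlds: {w1, w2}.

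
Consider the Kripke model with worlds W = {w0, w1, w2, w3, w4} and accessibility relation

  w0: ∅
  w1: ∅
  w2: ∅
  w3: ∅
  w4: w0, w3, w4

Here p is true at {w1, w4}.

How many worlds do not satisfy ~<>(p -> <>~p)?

w0: <>(p -> <>~p) is F. ✓
w1: <>(p -> <>~p) is F. ✓
w2: <>(p -> <>~p) is F. ✓
w3: <>(p -> <>~p) is F. ✓
w4: <>(p -> <>~p) is T. ✗
Satisfying worlds: {w0, w1, w2, w3}.
So ~<>(p -> <>~p) fails at the other 1 world.

1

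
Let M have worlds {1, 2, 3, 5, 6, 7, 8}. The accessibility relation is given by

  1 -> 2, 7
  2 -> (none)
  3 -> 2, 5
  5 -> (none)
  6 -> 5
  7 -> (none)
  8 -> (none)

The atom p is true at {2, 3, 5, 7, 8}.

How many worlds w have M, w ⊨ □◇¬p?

1: successors {2, 7}; ◇¬p there: 2:F, 7:F. ✗
2: no successors, so □◇¬p holds vacuously. ✓
3: successors {2, 5}; ◇¬p there: 2:F, 5:F. ✗
5: no successors, so □◇¬p holds vacuously. ✓
6: successors {5}; ◇¬p there: 5:F. ✗
7: no successors, so □◇¬p holds vacuously. ✓
8: no successors, so □◇¬p holds vacuously. ✓
Satisfying worlds: {2, 5, 7, 8}.

4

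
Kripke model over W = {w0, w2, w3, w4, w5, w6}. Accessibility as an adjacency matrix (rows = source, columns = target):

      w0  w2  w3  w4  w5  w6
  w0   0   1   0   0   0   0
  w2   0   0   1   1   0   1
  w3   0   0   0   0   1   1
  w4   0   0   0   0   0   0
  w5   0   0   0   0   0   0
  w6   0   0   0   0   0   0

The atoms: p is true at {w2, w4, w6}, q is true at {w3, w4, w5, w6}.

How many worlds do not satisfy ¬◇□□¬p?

2

w0: ◇□□¬p is F. ✓
w2: ◇□□¬p is T. ✗
w3: ◇□□¬p is T. ✗
w4: ◇□□¬p is F. ✓
w5: ◇□□¬p is F. ✓
w6: ◇□□¬p is F. ✓
Satisfying worlds: {w0, w4, w5, w6}.
So ¬◇□□¬p fails at the other 2 worlds.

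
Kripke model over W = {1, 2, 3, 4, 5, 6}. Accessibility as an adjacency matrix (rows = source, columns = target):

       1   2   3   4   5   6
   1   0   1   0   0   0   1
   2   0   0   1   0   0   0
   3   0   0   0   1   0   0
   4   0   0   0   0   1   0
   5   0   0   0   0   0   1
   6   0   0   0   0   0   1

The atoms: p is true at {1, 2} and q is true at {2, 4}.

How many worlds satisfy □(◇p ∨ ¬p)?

5

1: successors {2, 6}; ◇p ∨ ¬p there: 2:F, 6:T. ✗
2: successors {3}; ◇p ∨ ¬p there: 3:T. ✓
3: successors {4}; ◇p ∨ ¬p there: 4:T. ✓
4: successors {5}; ◇p ∨ ¬p there: 5:T. ✓
5: successors {6}; ◇p ∨ ¬p there: 6:T. ✓
6: successors {6}; ◇p ∨ ¬p there: 6:T. ✓
Satisfying worlds: {2, 3, 4, 5, 6}.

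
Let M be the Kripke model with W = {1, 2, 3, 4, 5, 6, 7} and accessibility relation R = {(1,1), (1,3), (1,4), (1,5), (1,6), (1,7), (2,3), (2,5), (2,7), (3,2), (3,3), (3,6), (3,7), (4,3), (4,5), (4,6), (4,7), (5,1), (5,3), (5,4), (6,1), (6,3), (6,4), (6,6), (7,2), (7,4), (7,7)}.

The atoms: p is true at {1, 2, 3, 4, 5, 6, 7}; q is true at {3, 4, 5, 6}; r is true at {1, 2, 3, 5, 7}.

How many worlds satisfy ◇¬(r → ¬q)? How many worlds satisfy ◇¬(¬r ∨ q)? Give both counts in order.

For ◇¬(r → ¬q):
1: successors {1, 3, 4, 5, 6, 7}; ¬(r → ¬q) there: 1:F, 3:T, 4:F, 5:T, 6:F, 7:F. ✓
2: successors {3, 5, 7}; ¬(r → ¬q) there: 3:T, 5:T, 7:F. ✓
3: successors {2, 3, 6, 7}; ¬(r → ¬q) there: 2:F, 3:T, 6:F, 7:F. ✓
4: successors {3, 5, 6, 7}; ¬(r → ¬q) there: 3:T, 5:T, 6:F, 7:F. ✓
5: successors {1, 3, 4}; ¬(r → ¬q) there: 1:F, 3:T, 4:F. ✓
6: successors {1, 3, 4, 6}; ¬(r → ¬q) there: 1:F, 3:T, 4:F, 6:F. ✓
7: successors {2, 4, 7}; ¬(r → ¬q) there: 2:F, 4:F, 7:F. ✗
— 6 worlds.
For ◇¬(¬r ∨ q):
1: successors {1, 3, 4, 5, 6, 7}; ¬(¬r ∨ q) there: 1:T, 3:F, 4:F, 5:F, 6:F, 7:T. ✓
2: successors {3, 5, 7}; ¬(¬r ∨ q) there: 3:F, 5:F, 7:T. ✓
3: successors {2, 3, 6, 7}; ¬(¬r ∨ q) there: 2:T, 3:F, 6:F, 7:T. ✓
4: successors {3, 5, 6, 7}; ¬(¬r ∨ q) there: 3:F, 5:F, 6:F, 7:T. ✓
5: successors {1, 3, 4}; ¬(¬r ∨ q) there: 1:T, 3:F, 4:F. ✓
6: successors {1, 3, 4, 6}; ¬(¬r ∨ q) there: 1:T, 3:F, 4:F, 6:F. ✓
7: successors {2, 4, 7}; ¬(¬r ∨ q) there: 2:T, 4:F, 7:T. ✓
— 7 worlds.

6 and 7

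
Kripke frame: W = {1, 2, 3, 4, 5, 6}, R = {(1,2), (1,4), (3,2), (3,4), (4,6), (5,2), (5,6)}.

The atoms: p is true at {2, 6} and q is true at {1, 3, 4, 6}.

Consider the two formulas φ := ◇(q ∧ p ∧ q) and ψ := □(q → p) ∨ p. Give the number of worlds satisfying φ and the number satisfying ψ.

2 and 4

For ◇(q ∧ p ∧ q):
1: successors {2, 4}; q ∧ p ∧ q there: 2:F, 4:F. ✗
2: no successors, so ◇(q ∧ p ∧ q) fails. ✗
3: successors {2, 4}; q ∧ p ∧ q there: 2:F, 4:F. ✗
4: successors {6}; q ∧ p ∧ q there: 6:T. ✓
5: successors {2, 6}; q ∧ p ∧ q there: 2:F, 6:T. ✓
6: no successors, so ◇(q ∧ p ∧ q) fails. ✗
— 2 worlds.
For □(q → p) ∨ p:
1: □(q → p) is F, p is F. ✗
2: □(q → p) is T, p is T. ✓
3: □(q → p) is F, p is F. ✗
4: □(q → p) is T, p is F. ✓
5: □(q → p) is T, p is F. ✓
6: □(q → p) is T, p is T. ✓
— 4 worlds.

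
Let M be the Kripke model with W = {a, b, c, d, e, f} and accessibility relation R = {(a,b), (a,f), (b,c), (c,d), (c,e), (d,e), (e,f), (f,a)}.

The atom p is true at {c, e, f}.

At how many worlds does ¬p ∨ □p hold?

4

a: ¬p is T, □p is F. ✓
b: ¬p is T, □p is T. ✓
c: ¬p is F, □p is F. ✗
d: ¬p is T, □p is T. ✓
e: ¬p is F, □p is T. ✓
f: ¬p is F, □p is F. ✗
Satisfying worlds: {a, b, d, e}.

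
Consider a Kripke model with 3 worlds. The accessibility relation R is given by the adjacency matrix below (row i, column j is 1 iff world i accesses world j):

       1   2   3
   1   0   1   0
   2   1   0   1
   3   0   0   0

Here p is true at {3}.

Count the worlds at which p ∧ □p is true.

1: p is F, □p is F. ✗
2: p is F, □p is F. ✗
3: p is T, □p is T. ✓
Satisfying worlds: {3}.

1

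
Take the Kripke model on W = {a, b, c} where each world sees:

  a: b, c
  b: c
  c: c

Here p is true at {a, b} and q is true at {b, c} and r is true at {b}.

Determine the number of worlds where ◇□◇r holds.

0

a: successors {b, c}; □◇r there: b:F, c:F. ✗
b: successors {c}; □◇r there: c:F. ✗
c: successors {c}; □◇r there: c:F. ✗
Satisfying worlds: ∅.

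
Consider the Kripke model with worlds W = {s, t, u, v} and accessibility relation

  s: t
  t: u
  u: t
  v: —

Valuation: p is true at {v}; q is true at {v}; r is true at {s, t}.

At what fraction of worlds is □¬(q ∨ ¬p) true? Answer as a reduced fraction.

s: successors {t}; ¬(q ∨ ¬p) there: t:F. ✗
t: successors {u}; ¬(q ∨ ¬p) there: u:F. ✗
u: successors {t}; ¬(q ∨ ¬p) there: t:F. ✗
v: no successors, so □¬(q ∨ ¬p) holds vacuously. ✓
That's 1 of 4 worlds, so 1/4.

1/4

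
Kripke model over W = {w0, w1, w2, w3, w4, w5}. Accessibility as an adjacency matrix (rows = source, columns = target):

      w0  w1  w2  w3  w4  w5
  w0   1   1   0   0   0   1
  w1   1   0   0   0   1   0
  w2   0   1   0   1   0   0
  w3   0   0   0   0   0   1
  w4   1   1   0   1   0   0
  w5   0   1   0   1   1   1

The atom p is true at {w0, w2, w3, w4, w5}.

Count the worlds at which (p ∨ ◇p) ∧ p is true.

w0: p ∨ ◇p is T, p is T. ✓
w1: p ∨ ◇p is T, p is F. ✗
w2: p ∨ ◇p is T, p is T. ✓
w3: p ∨ ◇p is T, p is T. ✓
w4: p ∨ ◇p is T, p is T. ✓
w5: p ∨ ◇p is T, p is T. ✓
Satisfying worlds: {w0, w2, w3, w4, w5}.

5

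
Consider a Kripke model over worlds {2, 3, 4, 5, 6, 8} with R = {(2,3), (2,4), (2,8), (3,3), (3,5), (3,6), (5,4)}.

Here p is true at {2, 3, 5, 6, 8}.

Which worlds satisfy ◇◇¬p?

2: successors {3, 4, 8}; ◇¬p there: 3:F, 4:F, 8:F. ✗
3: successors {3, 5, 6}; ◇¬p there: 3:F, 5:T, 6:F. ✓
4: no successors, so ◇◇¬p fails. ✗
5: successors {4}; ◇¬p there: 4:F. ✗
6: no successors, so ◇◇¬p fails. ✗
8: no successors, so ◇◇¬p fails. ✗

{3}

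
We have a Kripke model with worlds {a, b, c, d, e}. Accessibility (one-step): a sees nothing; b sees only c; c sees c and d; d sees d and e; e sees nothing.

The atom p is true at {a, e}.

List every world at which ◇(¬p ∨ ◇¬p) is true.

a: no successors, so ◇(¬p ∨ ◇¬p) fails. ✗
b: successors {c}; ¬p ∨ ◇¬p there: c:T. ✓
c: successors {c, d}; ¬p ∨ ◇¬p there: c:T, d:T. ✓
d: successors {d, e}; ¬p ∨ ◇¬p there: d:T, e:F. ✓
e: no successors, so ◇(¬p ∨ ◇¬p) fails. ✗

{b, c, d}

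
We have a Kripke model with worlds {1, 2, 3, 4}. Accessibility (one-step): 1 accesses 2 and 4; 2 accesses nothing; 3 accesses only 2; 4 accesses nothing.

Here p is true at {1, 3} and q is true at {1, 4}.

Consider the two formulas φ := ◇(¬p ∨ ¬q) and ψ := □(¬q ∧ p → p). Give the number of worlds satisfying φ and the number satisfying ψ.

For ◇(¬p ∨ ¬q):
1: successors {2, 4}; ¬p ∨ ¬q there: 2:T, 4:T. ✓
2: no successors, so ◇(¬p ∨ ¬q) fails. ✗
3: successors {2}; ¬p ∨ ¬q there: 2:T. ✓
4: no successors, so ◇(¬p ∨ ¬q) fails. ✗
— 2 worlds.
For □(¬q ∧ p → p):
1: successors {2, 4}; ¬q ∧ p → p there: 2:T, 4:T. ✓
2: no successors, so □(¬q ∧ p → p) holds vacuously. ✓
3: successors {2}; ¬q ∧ p → p there: 2:T. ✓
4: no successors, so □(¬q ∧ p → p) holds vacuously. ✓
— 4 worlds.

2 and 4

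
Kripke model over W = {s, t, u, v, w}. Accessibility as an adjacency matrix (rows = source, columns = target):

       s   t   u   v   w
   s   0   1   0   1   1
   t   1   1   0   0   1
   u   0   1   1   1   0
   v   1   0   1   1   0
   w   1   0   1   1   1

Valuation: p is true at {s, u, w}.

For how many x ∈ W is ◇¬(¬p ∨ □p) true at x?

5

s: successors {t, v, w}; ¬(¬p ∨ □p) there: t:F, v:F, w:T. ✓
t: successors {s, t, w}; ¬(¬p ∨ □p) there: s:T, t:F, w:T. ✓
u: successors {t, u, v}; ¬(¬p ∨ □p) there: t:F, u:T, v:F. ✓
v: successors {s, u, v}; ¬(¬p ∨ □p) there: s:T, u:T, v:F. ✓
w: successors {s, u, v, w}; ¬(¬p ∨ □p) there: s:T, u:T, v:F, w:T. ✓
Satisfying worlds: {s, t, u, v, w}.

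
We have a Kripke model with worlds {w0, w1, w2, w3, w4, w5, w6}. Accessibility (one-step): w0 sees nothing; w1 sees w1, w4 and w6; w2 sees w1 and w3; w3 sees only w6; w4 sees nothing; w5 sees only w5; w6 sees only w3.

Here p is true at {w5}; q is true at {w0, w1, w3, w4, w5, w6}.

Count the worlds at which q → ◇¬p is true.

4

w0: q is T, ◇¬p is F. ✗
w1: q is T, ◇¬p is T. ✓
w2: q is F, ◇¬p is T. ✓
w3: q is T, ◇¬p is T. ✓
w4: q is T, ◇¬p is F. ✗
w5: q is T, ◇¬p is F. ✗
w6: q is T, ◇¬p is T. ✓
Satisfying worlds: {w1, w2, w3, w6}.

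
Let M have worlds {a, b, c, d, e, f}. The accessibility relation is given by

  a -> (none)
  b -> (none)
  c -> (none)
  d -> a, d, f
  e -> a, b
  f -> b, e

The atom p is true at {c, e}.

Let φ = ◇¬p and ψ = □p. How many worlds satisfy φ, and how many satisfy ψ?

For ◇¬p:
a: no successors, so ◇¬p fails. ✗
b: no successors, so ◇¬p fails. ✗
c: no successors, so ◇¬p fails. ✗
d: successors {a, d, f}; ¬p there: a:T, d:T, f:T. ✓
e: successors {a, b}; ¬p there: a:T, b:T. ✓
f: successors {b, e}; ¬p there: b:T, e:F. ✓
— 3 worlds.
For □p:
a: no successors, so □p holds vacuously. ✓
b: no successors, so □p holds vacuously. ✓
c: no successors, so □p holds vacuously. ✓
d: successors {a, d, f}; p there: a:F, d:F, f:F. ✗
e: successors {a, b}; p there: a:F, b:F. ✗
f: successors {b, e}; p there: b:F, e:T. ✗
— 3 worlds.

3 and 3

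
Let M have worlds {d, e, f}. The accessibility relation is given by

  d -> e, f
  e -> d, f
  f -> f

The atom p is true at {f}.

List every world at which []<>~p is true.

∅

d: successors {e, f}; <>~p there: e:T, f:F. ✗
e: successors {d, f}; <>~p there: d:T, f:F. ✗
f: successors {f}; <>~p there: f:F. ✗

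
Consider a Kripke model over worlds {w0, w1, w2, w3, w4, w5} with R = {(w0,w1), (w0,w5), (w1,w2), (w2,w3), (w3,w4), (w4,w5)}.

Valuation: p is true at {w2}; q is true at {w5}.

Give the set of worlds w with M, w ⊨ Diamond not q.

w0: successors {w1, w5}; not q there: w1:T, w5:F. ✓
w1: successors {w2}; not q there: w2:T. ✓
w2: successors {w3}; not q there: w3:T. ✓
w3: successors {w4}; not q there: w4:T. ✓
w4: successors {w5}; not q there: w5:F. ✗
w5: no successors, so Diamond not q fails. ✗

{w0, w1, w2, w3}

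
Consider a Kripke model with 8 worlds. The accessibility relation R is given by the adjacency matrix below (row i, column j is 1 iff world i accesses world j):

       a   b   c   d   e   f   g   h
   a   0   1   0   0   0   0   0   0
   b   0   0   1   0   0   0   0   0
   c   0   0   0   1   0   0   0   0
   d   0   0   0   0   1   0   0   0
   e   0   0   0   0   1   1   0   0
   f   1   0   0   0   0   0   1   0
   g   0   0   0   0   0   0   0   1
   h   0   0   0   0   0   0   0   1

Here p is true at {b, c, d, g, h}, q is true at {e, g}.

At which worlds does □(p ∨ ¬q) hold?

{a, b, c, f, g, h}

a: successors {b}; p ∨ ¬q there: b:T. ✓
b: successors {c}; p ∨ ¬q there: c:T. ✓
c: successors {d}; p ∨ ¬q there: d:T. ✓
d: successors {e}; p ∨ ¬q there: e:F. ✗
e: successors {e, f}; p ∨ ¬q there: e:F, f:T. ✗
f: successors {a, g}; p ∨ ¬q there: a:T, g:T. ✓
g: successors {h}; p ∨ ¬q there: h:T. ✓
h: successors {h}; p ∨ ¬q there: h:T. ✓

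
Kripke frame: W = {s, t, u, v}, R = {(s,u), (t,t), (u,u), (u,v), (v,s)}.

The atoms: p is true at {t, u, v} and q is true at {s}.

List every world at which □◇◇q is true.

s: successors {u}; ◇◇q there: u:T. ✓
t: successors {t}; ◇◇q there: t:F. ✗
u: successors {u, v}; ◇◇q there: u:T, v:F. ✗
v: successors {s}; ◇◇q there: s:F. ✗

{s}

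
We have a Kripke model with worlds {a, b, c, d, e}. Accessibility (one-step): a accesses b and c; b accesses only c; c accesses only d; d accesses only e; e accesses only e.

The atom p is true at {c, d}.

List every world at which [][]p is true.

{a, b}

a: successors {b, c}; []p there: b:T, c:T. ✓
b: successors {c}; []p there: c:T. ✓
c: successors {d}; []p there: d:F. ✗
d: successors {e}; []p there: e:F. ✗
e: successors {e}; []p there: e:F. ✗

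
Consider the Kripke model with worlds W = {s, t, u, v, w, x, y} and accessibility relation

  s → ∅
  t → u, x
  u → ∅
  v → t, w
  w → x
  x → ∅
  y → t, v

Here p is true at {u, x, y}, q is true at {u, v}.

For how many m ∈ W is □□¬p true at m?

5

s: no successors, so □□¬p holds vacuously. ✓
t: successors {u, x}; □¬p there: u:T, x:T. ✓
u: no successors, so □□¬p holds vacuously. ✓
v: successors {t, w}; □¬p there: t:F, w:F. ✗
w: successors {x}; □¬p there: x:T. ✓
x: no successors, so □□¬p holds vacuously. ✓
y: successors {t, v}; □¬p there: t:F, v:T. ✗
Satisfying worlds: {s, t, u, w, x}.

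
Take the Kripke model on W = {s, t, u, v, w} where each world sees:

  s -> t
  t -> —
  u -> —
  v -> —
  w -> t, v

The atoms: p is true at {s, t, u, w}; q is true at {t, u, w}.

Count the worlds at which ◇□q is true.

s: successors {t}; □q there: t:T. ✓
t: no successors, so ◇□q fails. ✗
u: no successors, so ◇□q fails. ✗
v: no successors, so ◇□q fails. ✗
w: successors {t, v}; □q there: t:T, v:T. ✓
Satisfying worlds: {s, w}.

2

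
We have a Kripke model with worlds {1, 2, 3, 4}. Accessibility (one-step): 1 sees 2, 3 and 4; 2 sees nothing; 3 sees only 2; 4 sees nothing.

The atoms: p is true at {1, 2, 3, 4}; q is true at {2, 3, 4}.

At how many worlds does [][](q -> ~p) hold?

1: successors {2, 3, 4}; [](q -> ~p) there: 2:T, 3:F, 4:T. ✗
2: no successors, so [][](q -> ~p) holds vacuously. ✓
3: successors {2}; [](q -> ~p) there: 2:T. ✓
4: no successors, so [][](q -> ~p) holds vacuously. ✓
Satisfying worlds: {2, 3, 4}.

3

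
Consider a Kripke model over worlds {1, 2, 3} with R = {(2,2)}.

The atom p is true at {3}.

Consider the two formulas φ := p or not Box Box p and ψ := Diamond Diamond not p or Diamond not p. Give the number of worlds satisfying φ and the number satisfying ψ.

For p or not Box Box p:
1: p is F, not Box Box p is F. ✗
2: p is F, not Box Box p is T. ✓
3: p is T, not Box Box p is F. ✓
— 2 worlds.
For Diamond Diamond not p or Diamond not p:
1: Diamond Diamond not p is F, Diamond not p is F. ✗
2: Diamond Diamond not p is T, Diamond not p is T. ✓
3: Diamond Diamond not p is F, Diamond not p is F. ✗
— 1 world.

2 and 1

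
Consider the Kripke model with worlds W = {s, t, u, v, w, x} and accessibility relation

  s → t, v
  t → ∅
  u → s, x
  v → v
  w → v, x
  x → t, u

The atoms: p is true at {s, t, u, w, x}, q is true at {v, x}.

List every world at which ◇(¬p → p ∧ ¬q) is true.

s: successors {t, v}; ¬p → p ∧ ¬q there: t:T, v:F. ✓
t: no successors, so ◇(¬p → p ∧ ¬q) fails. ✗
u: successors {s, x}; ¬p → p ∧ ¬q there: s:T, x:T. ✓
v: successors {v}; ¬p → p ∧ ¬q there: v:F. ✗
w: successors {v, x}; ¬p → p ∧ ¬q there: v:F, x:T. ✓
x: successors {t, u}; ¬p → p ∧ ¬q there: t:T, u:T. ✓

{s, u, w, x}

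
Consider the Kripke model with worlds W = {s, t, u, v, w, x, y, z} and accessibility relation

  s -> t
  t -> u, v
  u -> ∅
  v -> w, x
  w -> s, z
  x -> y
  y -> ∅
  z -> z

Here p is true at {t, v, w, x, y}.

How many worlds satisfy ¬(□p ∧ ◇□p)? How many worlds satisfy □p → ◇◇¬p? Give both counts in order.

For ¬(□p ∧ ◇□p):
s: □p ∧ ◇□p is F. ✓
t: □p ∧ ◇□p is F. ✓
u: □p ∧ ◇□p is F. ✓
v: □p ∧ ◇□p is T. ✗
w: □p ∧ ◇□p is F. ✓
x: □p ∧ ◇□p is T. ✗
y: □p ∧ ◇□p is F. ✓
z: □p ∧ ◇□p is F. ✓
— 6 worlds.
For □p → ◇◇¬p:
s: □p is T, ◇◇¬p is T. ✓
t: □p is F, ◇◇¬p is F. ✓
u: □p is T, ◇◇¬p is F. ✗
v: □p is T, ◇◇¬p is T. ✓
w: □p is F, ◇◇¬p is T. ✓
x: □p is T, ◇◇¬p is F. ✗
y: □p is T, ◇◇¬p is F. ✗
z: □p is F, ◇◇¬p is T. ✓
— 5 worlds.

6 and 5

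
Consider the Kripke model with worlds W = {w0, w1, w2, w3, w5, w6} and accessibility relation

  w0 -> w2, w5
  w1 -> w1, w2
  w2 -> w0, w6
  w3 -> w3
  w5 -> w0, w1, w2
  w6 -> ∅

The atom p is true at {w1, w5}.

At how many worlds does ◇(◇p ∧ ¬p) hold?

w0: successors {w2, w5}; ◇p ∧ ¬p there: w2:F, w5:F. ✗
w1: successors {w1, w2}; ◇p ∧ ¬p there: w1:F, w2:F. ✗
w2: successors {w0, w6}; ◇p ∧ ¬p there: w0:T, w6:F. ✓
w3: successors {w3}; ◇p ∧ ¬p there: w3:F. ✗
w5: successors {w0, w1, w2}; ◇p ∧ ¬p there: w0:T, w1:F, w2:F. ✓
w6: no successors, so ◇(◇p ∧ ¬p) fails. ✗
Satisfying worlds: {w2, w5}.

2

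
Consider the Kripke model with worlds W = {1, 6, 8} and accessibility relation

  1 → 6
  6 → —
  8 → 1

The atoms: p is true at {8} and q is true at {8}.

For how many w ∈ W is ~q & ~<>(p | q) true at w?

1: ~q is T, ~<>(p | q) is T. ✓
6: ~q is T, ~<>(p | q) is T. ✓
8: ~q is F, ~<>(p | q) is T. ✗
Satisfying worlds: {1, 6}.

2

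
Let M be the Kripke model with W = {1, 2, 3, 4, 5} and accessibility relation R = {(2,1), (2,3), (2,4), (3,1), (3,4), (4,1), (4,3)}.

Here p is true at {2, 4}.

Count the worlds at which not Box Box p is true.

1: Box Box p is T. ✗
2: Box Box p is F. ✓
3: Box Box p is F. ✓
4: Box Box p is F. ✓
5: Box Box p is T. ✗
Satisfying worlds: {2, 3, 4}.

3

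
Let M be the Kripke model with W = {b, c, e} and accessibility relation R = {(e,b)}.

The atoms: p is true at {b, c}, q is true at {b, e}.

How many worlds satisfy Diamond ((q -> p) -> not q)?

b: no successors, so Diamond ((q -> p) -> not q) fails. ✗
c: no successors, so Diamond ((q -> p) -> not q) fails. ✗
e: successors {b}; (q -> p) -> not q there: b:F. ✗
Satisfying worlds: ∅.

0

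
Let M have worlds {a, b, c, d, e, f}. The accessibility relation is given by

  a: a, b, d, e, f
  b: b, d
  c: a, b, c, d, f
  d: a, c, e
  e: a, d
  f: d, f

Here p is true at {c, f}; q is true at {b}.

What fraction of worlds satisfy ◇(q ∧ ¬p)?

1/2

a: successors {a, b, d, e, f}; q ∧ ¬p there: a:F, b:T, d:F, e:F, f:F. ✓
b: successors {b, d}; q ∧ ¬p there: b:T, d:F. ✓
c: successors {a, b, c, d, f}; q ∧ ¬p there: a:F, b:T, c:F, d:F, f:F. ✓
d: successors {a, c, e}; q ∧ ¬p there: a:F, c:F, e:F. ✗
e: successors {a, d}; q ∧ ¬p there: a:F, d:F. ✗
f: successors {d, f}; q ∧ ¬p there: d:F, f:F. ✗
That's 3 of 6 worlds, so 3/6 = 1/2.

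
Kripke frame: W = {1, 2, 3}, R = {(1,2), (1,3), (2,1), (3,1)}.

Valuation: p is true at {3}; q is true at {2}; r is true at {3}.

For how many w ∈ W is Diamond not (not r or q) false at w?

2

1: successors {2, 3}; not (not r or q) there: 2:F, 3:T. ✓
2: successors {1}; not (not r or q) there: 1:F. ✗
3: successors {1}; not (not r or q) there: 1:F. ✗
Satisfying worlds: {1}.
So Diamond not (not r or q) fails at the other 2 worlds.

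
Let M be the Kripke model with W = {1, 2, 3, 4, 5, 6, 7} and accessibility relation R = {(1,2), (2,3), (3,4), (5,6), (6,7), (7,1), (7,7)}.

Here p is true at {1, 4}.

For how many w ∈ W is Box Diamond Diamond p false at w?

1: successors {2}; Diamond Diamond p there: 2:T. ✓
2: successors {3}; Diamond Diamond p there: 3:F. ✗
3: successors {4}; Diamond Diamond p there: 4:F. ✗
4: no successors, so Box Diamond Diamond p holds vacuously. ✓
5: successors {6}; Diamond Diamond p there: 6:T. ✓
6: successors {7}; Diamond Diamond p there: 7:T. ✓
7: successors {1, 7}; Diamond Diamond p there: 1:F, 7:T. ✗
Satisfying worlds: {1, 4, 5, 6}.
So Box Diamond Diamond p fails at the other 3 worlds.

3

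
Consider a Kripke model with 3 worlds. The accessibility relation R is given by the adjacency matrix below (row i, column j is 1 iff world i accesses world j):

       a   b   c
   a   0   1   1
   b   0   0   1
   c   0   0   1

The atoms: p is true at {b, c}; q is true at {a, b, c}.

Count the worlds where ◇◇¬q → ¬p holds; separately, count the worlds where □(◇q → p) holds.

For ◇◇¬q → ¬p:
a: ◇◇¬q is F, ¬p is T. ✓
b: ◇◇¬q is F, ¬p is F. ✓
c: ◇◇¬q is F, ¬p is F. ✓
— 3 worlds.
For □(◇q → p):
a: successors {b, c}; ◇q → p there: b:T, c:T. ✓
b: successors {c}; ◇q → p there: c:T. ✓
c: successors {c}; ◇q → p there: c:T. ✓
— 3 worlds.

3 and 3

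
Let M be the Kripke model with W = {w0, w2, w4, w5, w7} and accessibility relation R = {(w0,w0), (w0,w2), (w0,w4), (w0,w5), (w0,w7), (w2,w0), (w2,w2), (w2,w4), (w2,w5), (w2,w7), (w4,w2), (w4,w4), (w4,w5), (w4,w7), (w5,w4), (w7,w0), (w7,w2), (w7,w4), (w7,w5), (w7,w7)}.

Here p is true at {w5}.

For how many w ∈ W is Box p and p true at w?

w0: Box p is F, p is F. ✗
w2: Box p is F, p is F. ✗
w4: Box p is F, p is F. ✗
w5: Box p is F, p is T. ✗
w7: Box p is F, p is F. ✗
Satisfying worlds: ∅.

0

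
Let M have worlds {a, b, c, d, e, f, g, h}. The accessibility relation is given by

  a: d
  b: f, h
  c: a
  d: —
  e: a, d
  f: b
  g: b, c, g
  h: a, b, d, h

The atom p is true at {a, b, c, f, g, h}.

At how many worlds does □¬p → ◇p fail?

2

a: □¬p is T, ◇p is F. ✗
b: □¬p is F, ◇p is T. ✓
c: □¬p is F, ◇p is T. ✓
d: □¬p is T, ◇p is F. ✗
e: □¬p is F, ◇p is T. ✓
f: □¬p is F, ◇p is T. ✓
g: □¬p is F, ◇p is T. ✓
h: □¬p is F, ◇p is T. ✓
Satisfying worlds: {b, c, e, f, g, h}.
So □¬p → ◇p fails at the other 2 worlds.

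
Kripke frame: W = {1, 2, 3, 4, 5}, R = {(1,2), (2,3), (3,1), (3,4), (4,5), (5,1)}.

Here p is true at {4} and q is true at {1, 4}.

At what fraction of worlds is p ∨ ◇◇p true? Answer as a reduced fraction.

1: p is F, ◇◇p is F. ✗
2: p is F, ◇◇p is T. ✓
3: p is F, ◇◇p is F. ✗
4: p is T, ◇◇p is F. ✓
5: p is F, ◇◇p is F. ✗
That's 2 of 5 worlds, so 2/5.

2/5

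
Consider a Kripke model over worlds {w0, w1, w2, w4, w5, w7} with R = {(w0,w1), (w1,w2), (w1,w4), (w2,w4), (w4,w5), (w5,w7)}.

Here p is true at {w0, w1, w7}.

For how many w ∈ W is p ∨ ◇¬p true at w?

w0: p is T, ◇¬p is F. ✓
w1: p is T, ◇¬p is T. ✓
w2: p is F, ◇¬p is T. ✓
w4: p is F, ◇¬p is T. ✓
w5: p is F, ◇¬p is F. ✗
w7: p is T, ◇¬p is F. ✓
Satisfying worlds: {w0, w1, w2, w4, w7}.

5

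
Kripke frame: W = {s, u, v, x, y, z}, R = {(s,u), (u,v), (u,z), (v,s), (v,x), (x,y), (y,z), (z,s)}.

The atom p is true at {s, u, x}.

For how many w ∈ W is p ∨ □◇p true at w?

s: p is T, □◇p is F. ✓
u: p is T, □◇p is T. ✓
v: p is F, □◇p is F. ✗
x: p is T, □◇p is F. ✓
y: p is F, □◇p is T. ✓
z: p is F, □◇p is T. ✓
Satisfying worlds: {s, u, x, y, z}.

5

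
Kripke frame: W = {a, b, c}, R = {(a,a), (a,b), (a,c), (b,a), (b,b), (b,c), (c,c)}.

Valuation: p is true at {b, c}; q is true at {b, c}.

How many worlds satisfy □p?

a: successors {a, b, c}; p there: a:F, b:T, c:T. ✗
b: successors {a, b, c}; p there: a:F, b:T, c:T. ✗
c: successors {c}; p there: c:T. ✓
Satisfying worlds: {c}.

1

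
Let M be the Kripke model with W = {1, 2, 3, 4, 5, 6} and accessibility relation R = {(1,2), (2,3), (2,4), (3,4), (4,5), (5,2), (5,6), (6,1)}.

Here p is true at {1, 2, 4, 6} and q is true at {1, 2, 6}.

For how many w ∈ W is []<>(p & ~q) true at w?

1: successors {2}; <>(p & ~q) there: 2:T. ✓
2: successors {3, 4}; <>(p & ~q) there: 3:T, 4:F. ✗
3: successors {4}; <>(p & ~q) there: 4:F. ✗
4: successors {5}; <>(p & ~q) there: 5:F. ✗
5: successors {2, 6}; <>(p & ~q) there: 2:T, 6:F. ✗
6: successors {1}; <>(p & ~q) there: 1:F. ✗
Satisfying worlds: {1}.

1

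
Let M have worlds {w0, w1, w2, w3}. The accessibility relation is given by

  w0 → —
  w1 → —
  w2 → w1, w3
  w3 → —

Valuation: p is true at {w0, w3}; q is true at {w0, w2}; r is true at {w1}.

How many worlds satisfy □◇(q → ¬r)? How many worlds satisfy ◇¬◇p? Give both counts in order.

3 and 1

For □◇(q → ¬r):
w0: no successors, so □◇(q → ¬r) holds vacuously. ✓
w1: no successors, so □◇(q → ¬r) holds vacuously. ✓
w2: successors {w1, w3}; ◇(q → ¬r) there: w1:F, w3:F. ✗
w3: no successors, so □◇(q → ¬r) holds vacuously. ✓
— 3 worlds.
For ◇¬◇p:
w0: no successors, so ◇¬◇p fails. ✗
w1: no successors, so ◇¬◇p fails. ✗
w2: successors {w1, w3}; ¬◇p there: w1:T, w3:T. ✓
w3: no successors, so ◇¬◇p fails. ✗
— 1 world.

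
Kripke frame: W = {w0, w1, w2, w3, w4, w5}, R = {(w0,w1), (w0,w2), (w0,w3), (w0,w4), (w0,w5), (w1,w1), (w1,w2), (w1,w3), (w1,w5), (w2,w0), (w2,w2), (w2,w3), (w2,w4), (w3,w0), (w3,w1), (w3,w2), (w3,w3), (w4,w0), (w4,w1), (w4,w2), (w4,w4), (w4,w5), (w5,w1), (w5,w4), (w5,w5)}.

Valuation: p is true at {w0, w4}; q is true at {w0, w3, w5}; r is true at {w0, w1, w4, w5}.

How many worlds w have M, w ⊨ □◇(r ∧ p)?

w0: successors {w1, w2, w3, w4, w5}; ◇(r ∧ p) there: w1:F, w2:T, w3:T, w4:T, w5:T. ✗
w1: successors {w1, w2, w3, w5}; ◇(r ∧ p) there: w1:F, w2:T, w3:T, w5:T. ✗
w2: successors {w0, w2, w3, w4}; ◇(r ∧ p) there: w0:T, w2:T, w3:T, w4:T. ✓
w3: successors {w0, w1, w2, w3}; ◇(r ∧ p) there: w0:T, w1:F, w2:T, w3:T. ✗
w4: successors {w0, w1, w2, w4, w5}; ◇(r ∧ p) there: w0:T, w1:F, w2:T, w4:T, w5:T. ✗
w5: successors {w1, w4, w5}; ◇(r ∧ p) there: w1:F, w4:T, w5:T. ✗
Satisfying worlds: {w2}.

1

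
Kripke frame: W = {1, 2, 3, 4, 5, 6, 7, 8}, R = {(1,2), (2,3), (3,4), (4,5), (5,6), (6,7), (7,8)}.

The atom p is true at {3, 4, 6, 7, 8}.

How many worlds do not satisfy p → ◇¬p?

1: p is F, ◇¬p is T. ✓
2: p is F, ◇¬p is F. ✓
3: p is T, ◇¬p is F. ✗
4: p is T, ◇¬p is T. ✓
5: p is F, ◇¬p is F. ✓
6: p is T, ◇¬p is F. ✗
7: p is T, ◇¬p is F. ✗
8: p is T, ◇¬p is F. ✗
Satisfying worlds: {1, 2, 4, 5}.
So p → ◇¬p fails at the other 4 worlds.

4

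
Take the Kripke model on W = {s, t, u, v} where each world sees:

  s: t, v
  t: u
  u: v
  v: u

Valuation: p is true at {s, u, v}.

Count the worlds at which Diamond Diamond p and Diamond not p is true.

1

s: Diamond Diamond p is T, Diamond not p is T. ✓
t: Diamond Diamond p is T, Diamond not p is F. ✗
u: Diamond Diamond p is T, Diamond not p is F. ✗
v: Diamond Diamond p is T, Diamond not p is F. ✗
Satisfying worlds: {s}.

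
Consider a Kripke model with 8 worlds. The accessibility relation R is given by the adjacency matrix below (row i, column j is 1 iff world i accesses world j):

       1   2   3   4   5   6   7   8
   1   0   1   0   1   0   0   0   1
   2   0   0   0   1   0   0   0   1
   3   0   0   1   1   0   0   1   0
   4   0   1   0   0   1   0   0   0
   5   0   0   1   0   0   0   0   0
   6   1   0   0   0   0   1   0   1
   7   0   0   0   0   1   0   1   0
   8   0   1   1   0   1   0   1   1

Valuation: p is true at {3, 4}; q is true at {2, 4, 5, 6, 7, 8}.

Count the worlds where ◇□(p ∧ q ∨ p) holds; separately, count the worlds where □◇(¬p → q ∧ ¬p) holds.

3 and 8

For ◇□(p ∧ q ∨ p):
1: successors {2, 4, 8}; □(p ∧ q ∨ p) there: 2:F, 4:F, 8:F. ✗
2: successors {4, 8}; □(p ∧ q ∨ p) there: 4:F, 8:F. ✗
3: successors {3, 4, 7}; □(p ∧ q ∨ p) there: 3:F, 4:F, 7:F. ✗
4: successors {2, 5}; □(p ∧ q ∨ p) there: 2:F, 5:T. ✓
5: successors {3}; □(p ∧ q ∨ p) there: 3:F. ✗
6: successors {1, 6, 8}; □(p ∧ q ∨ p) there: 1:F, 6:F, 8:F. ✗
7: successors {5, 7}; □(p ∧ q ∨ p) there: 5:T, 7:F. ✓
8: successors {2, 3, 5, 7, 8}; □(p ∧ q ∨ p) there: 2:F, 3:F, 5:T, 7:F, 8:F. ✓
— 3 worlds.
For □◇(¬p → q ∧ ¬p):
1: successors {2, 4, 8}; ◇(¬p → q ∧ ¬p) there: 2:T, 4:T, 8:T. ✓
2: successors {4, 8}; ◇(¬p → q ∧ ¬p) there: 4:T, 8:T. ✓
3: successors {3, 4, 7}; ◇(¬p → q ∧ ¬p) there: 3:T, 4:T, 7:T. ✓
4: successors {2, 5}; ◇(¬p → q ∧ ¬p) there: 2:T, 5:T. ✓
5: successors {3}; ◇(¬p → q ∧ ¬p) there: 3:T. ✓
6: successors {1, 6, 8}; ◇(¬p → q ∧ ¬p) there: 1:T, 6:T, 8:T. ✓
7: successors {5, 7}; ◇(¬p → q ∧ ¬p) there: 5:T, 7:T. ✓
8: successors {2, 3, 5, 7, 8}; ◇(¬p → q ∧ ¬p) there: 2:T, 3:T, 5:T, 7:T, 8:T. ✓
— 8 worlds.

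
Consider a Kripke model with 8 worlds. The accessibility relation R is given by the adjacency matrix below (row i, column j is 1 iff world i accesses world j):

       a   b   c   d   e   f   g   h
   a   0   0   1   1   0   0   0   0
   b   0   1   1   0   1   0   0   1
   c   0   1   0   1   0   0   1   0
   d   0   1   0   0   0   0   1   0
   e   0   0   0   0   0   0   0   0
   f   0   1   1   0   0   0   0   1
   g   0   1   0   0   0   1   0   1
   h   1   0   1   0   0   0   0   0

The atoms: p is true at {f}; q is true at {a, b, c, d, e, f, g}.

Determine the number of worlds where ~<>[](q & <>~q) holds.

a: <>[](q & <>~q) is T. ✗
b: <>[](q & <>~q) is T. ✗
c: <>[](q & <>~q) is T. ✗
d: <>[](q & <>~q) is F. ✓
e: <>[](q & <>~q) is F. ✓
f: <>[](q & <>~q) is F. ✓
g: <>[](q & <>~q) is F. ✓
h: <>[](q & <>~q) is F. ✓
Satisfying worlds: {d, e, f, g, h}.

5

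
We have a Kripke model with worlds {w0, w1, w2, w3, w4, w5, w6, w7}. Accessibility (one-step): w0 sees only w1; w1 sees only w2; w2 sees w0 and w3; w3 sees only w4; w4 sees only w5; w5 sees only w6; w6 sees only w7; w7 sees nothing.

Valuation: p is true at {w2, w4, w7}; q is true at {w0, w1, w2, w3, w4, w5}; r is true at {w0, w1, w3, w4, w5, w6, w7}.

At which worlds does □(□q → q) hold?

w0: successors {w1}; □q → q there: w1:T. ✓
w1: successors {w2}; □q → q there: w2:T. ✓
w2: successors {w0, w3}; □q → q there: w0:T, w3:T. ✓
w3: successors {w4}; □q → q there: w4:T. ✓
w4: successors {w5}; □q → q there: w5:T. ✓
w5: successors {w6}; □q → q there: w6:T. ✓
w6: successors {w7}; □q → q there: w7:F. ✗
w7: no successors, so □(□q → q) holds vacuously. ✓

{w0, w1, w2, w3, w4, w5, w7}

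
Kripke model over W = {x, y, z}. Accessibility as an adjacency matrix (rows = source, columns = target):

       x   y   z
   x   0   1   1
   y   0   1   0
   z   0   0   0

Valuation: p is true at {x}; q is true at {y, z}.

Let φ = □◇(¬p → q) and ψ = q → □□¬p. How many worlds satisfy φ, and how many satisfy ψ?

2 and 3

For □◇(¬p → q):
x: successors {y, z}; ◇(¬p → q) there: y:T, z:F. ✗
y: successors {y}; ◇(¬p → q) there: y:T. ✓
z: no successors, so □◇(¬p → q) holds vacuously. ✓
— 2 worlds.
For q → □□¬p:
x: q is F, □□¬p is T. ✓
y: q is T, □□¬p is T. ✓
z: q is T, □□¬p is T. ✓
— 3 worlds.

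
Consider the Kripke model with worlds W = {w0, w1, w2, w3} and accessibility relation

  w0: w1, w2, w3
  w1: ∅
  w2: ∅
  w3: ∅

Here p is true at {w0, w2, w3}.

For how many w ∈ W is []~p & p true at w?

2

w0: []~p is F, p is T. ✗
w1: []~p is T, p is F. ✗
w2: []~p is T, p is T. ✓
w3: []~p is T, p is T. ✓
Satisfying worlds: {w2, w3}.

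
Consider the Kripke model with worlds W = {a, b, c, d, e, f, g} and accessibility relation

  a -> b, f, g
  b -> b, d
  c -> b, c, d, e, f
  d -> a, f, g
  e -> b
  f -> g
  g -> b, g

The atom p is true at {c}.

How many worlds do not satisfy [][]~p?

1

a: successors {b, f, g}; []~p there: b:T, f:T, g:T. ✓
b: successors {b, d}; []~p there: b:T, d:T. ✓
c: successors {b, c, d, e, f}; []~p there: b:T, c:F, d:T, e:T, f:T. ✗
d: successors {a, f, g}; []~p there: a:T, f:T, g:T. ✓
e: successors {b}; []~p there: b:T. ✓
f: successors {g}; []~p there: g:T. ✓
g: successors {b, g}; []~p there: b:T, g:T. ✓
Satisfying worlds: {a, b, d, e, f, g}.
So [][]~p fails at the other 1 world.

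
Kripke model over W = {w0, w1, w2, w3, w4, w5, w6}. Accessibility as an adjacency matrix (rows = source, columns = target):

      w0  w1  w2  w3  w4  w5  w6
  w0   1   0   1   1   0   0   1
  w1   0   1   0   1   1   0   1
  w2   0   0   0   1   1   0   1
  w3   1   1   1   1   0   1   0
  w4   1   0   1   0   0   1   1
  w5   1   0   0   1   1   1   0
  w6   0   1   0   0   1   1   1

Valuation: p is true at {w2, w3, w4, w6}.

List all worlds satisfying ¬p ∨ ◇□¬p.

w0: ¬p is T, ◇□¬p is F. ✓
w1: ¬p is T, ◇□¬p is F. ✓
w2: ¬p is F, ◇□¬p is F. ✗
w3: ¬p is F, ◇□¬p is F. ✗
w4: ¬p is F, ◇□¬p is F. ✗
w5: ¬p is T, ◇□¬p is F. ✓
w6: ¬p is F, ◇□¬p is F. ✗

{w0, w1, w5}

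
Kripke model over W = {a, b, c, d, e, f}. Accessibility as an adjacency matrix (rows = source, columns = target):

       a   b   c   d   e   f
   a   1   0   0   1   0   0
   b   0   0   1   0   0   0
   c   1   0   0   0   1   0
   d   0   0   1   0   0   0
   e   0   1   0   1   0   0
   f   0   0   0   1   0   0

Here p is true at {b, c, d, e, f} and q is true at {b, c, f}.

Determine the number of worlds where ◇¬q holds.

4

a: successors {a, d}; ¬q there: a:T, d:T. ✓
b: successors {c}; ¬q there: c:F. ✗
c: successors {a, e}; ¬q there: a:T, e:T. ✓
d: successors {c}; ¬q there: c:F. ✗
e: successors {b, d}; ¬q there: b:F, d:T. ✓
f: successors {d}; ¬q there: d:T. ✓
Satisfying worlds: {a, c, e, f}.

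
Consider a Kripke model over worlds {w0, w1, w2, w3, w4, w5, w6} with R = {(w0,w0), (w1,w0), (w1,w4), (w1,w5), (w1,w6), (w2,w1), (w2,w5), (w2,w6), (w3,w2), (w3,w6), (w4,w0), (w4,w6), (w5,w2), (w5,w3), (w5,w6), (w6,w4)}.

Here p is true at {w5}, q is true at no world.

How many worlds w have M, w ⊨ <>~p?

7

w0: successors {w0}; ~p there: w0:T. ✓
w1: successors {w0, w4, w5, w6}; ~p there: w0:T, w4:T, w5:F, w6:T. ✓
w2: successors {w1, w5, w6}; ~p there: w1:T, w5:F, w6:T. ✓
w3: successors {w2, w6}; ~p there: w2:T, w6:T. ✓
w4: successors {w0, w6}; ~p there: w0:T, w6:T. ✓
w5: successors {w2, w3, w6}; ~p there: w2:T, w3:T, w6:T. ✓
w6: successors {w4}; ~p there: w4:T. ✓
Satisfying worlds: {w0, w1, w2, w3, w4, w5, w6}.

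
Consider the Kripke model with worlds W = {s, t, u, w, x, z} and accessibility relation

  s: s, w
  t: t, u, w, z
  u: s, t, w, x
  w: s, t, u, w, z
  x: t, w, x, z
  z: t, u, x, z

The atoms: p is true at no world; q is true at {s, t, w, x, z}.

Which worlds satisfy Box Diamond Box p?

∅

s: successors {s, w}; Diamond Box p there: s:F, w:F. ✗
t: successors {t, u, w, z}; Diamond Box p there: t:F, u:F, w:F, z:F. ✗
u: successors {s, t, w, x}; Diamond Box p there: s:F, t:F, w:F, x:F. ✗
w: successors {s, t, u, w, z}; Diamond Box p there: s:F, t:F, u:F, w:F, z:F. ✗
x: successors {t, w, x, z}; Diamond Box p there: t:F, w:F, x:F, z:F. ✗
z: successors {t, u, x, z}; Diamond Box p there: t:F, u:F, x:F, z:F. ✗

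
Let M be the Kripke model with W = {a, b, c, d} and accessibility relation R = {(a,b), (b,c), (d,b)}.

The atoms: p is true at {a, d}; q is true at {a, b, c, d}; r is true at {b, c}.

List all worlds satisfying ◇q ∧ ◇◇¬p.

a: ◇q is T, ◇◇¬p is T. ✓
b: ◇q is T, ◇◇¬p is F. ✗
c: ◇q is F, ◇◇¬p is F. ✗
d: ◇q is T, ◇◇¬p is T. ✓

{a, d}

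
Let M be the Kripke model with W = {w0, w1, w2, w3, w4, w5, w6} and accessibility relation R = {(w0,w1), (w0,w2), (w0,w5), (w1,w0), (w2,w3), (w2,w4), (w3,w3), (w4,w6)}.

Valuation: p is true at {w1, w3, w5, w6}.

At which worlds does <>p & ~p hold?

{w0, w2, w4}

w0: <>p is T, ~p is T. ✓
w1: <>p is F, ~p is F. ✗
w2: <>p is T, ~p is T. ✓
w3: <>p is T, ~p is F. ✗
w4: <>p is T, ~p is T. ✓
w5: <>p is F, ~p is F. ✗
w6: <>p is F, ~p is F. ✗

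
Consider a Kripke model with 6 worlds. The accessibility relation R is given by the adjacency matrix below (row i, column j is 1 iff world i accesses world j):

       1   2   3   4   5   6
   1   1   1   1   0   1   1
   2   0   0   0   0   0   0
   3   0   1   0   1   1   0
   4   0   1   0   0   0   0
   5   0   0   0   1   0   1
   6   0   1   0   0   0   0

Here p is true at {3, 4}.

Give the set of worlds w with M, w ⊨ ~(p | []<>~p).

1: p | []<>~p is F. ✓
2: p | []<>~p is T. ✗
3: p | []<>~p is T. ✗
4: p | []<>~p is T. ✗
5: p | []<>~p is T. ✗
6: p | []<>~p is F. ✓

{1, 6}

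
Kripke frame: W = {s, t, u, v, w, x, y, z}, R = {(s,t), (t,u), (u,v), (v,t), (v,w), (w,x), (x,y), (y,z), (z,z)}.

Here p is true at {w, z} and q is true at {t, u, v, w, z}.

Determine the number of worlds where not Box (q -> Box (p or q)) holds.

s: Box (q -> Box (p or q)) is T. ✗
t: Box (q -> Box (p or q)) is T. ✗
u: Box (q -> Box (p or q)) is T. ✗
v: Box (q -> Box (p or q)) is F. ✓
w: Box (q -> Box (p or q)) is T. ✗
x: Box (q -> Box (p or q)) is T. ✗
y: Box (q -> Box (p or q)) is T. ✗
z: Box (q -> Box (p or q)) is T. ✗
Satisfying worlds: {v}.

1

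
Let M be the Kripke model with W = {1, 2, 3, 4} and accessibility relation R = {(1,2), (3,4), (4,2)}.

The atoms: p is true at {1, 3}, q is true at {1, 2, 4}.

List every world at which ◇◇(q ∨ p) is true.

{3}

1: successors {2}; ◇(q ∨ p) there: 2:F. ✗
2: no successors, so ◇◇(q ∨ p) fails. ✗
3: successors {4}; ◇(q ∨ p) there: 4:T. ✓
4: successors {2}; ◇(q ∨ p) there: 2:F. ✗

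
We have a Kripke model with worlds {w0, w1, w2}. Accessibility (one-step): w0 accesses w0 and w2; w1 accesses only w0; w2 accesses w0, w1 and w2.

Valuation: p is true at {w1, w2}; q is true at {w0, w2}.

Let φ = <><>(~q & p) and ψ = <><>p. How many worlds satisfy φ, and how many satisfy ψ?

2 and 3

For <><>(~q & p):
w0: successors {w0, w2}; <>(~q & p) there: w0:F, w2:T. ✓
w1: successors {w0}; <>(~q & p) there: w0:F. ✗
w2: successors {w0, w1, w2}; <>(~q & p) there: w0:F, w1:F, w2:T. ✓
— 2 worlds.
For <><>p:
w0: successors {w0, w2}; <>p there: w0:T, w2:T. ✓
w1: successors {w0}; <>p there: w0:T. ✓
w2: successors {w0, w1, w2}; <>p there: w0:T, w1:F, w2:T. ✓
— 3 worlds.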